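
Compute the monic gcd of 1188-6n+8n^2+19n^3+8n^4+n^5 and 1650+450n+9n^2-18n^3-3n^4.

22+6n+n^2

By polynomial division,
  n^5+8n^4+19n^3+8n^2-6n+1188 = (-(1/3)n-2/3)(-3n^4-18n^3+9n^2+450n+1650) + (10n^3+164n^2+844n+2288)
  -3n^4-18n^3+9n^2+450n+1650 = (-(3/10)n+78/25)(10n^3+164n^2+844n+2288) + (-(6237/25)n^2-(37422/25)n-137214/25)
  10n^3+164n^2+844n+2288 = (-(250/6237)n-2600/6237)(-(6237/25)n^2-(37422/25)n-137214/25) + (0)
Last nonzero remainder: -(6237/25)n^2-(37422/25)n-137214/25. Dividing through by -6237/25 gives the monic gcd n^2+6n+22.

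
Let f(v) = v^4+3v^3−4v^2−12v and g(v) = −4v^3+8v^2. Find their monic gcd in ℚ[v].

v^2−2v

Euclidean algorithm in ℚ[v]:
  v^4+3v^3−4v^2−12v = (−(1/4)v−5/4)(−4v^3+8v^2) + (6v^2−12v)
  −4v^3+8v^2 = (−(2/3)v)(6v^2−12v) + (0)
Last nonzero remainder: 6v^2−12v. Dividing through by 6 gives the monic gcd v^2−2v.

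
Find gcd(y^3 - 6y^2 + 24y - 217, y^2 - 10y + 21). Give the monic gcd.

y - 7

Repeated division with remainder:
  y^3 - 6y^2 + 24y - 217 = (y + 4)(y^2 - 10y + 21) + (43y - 301)
  y^2 - 10y + 21 = ((1/43)y - 3/43)(43y - 301) + (0)
Last nonzero remainder: 43y - 301. Dividing through by 43 gives the monic gcd y - 7.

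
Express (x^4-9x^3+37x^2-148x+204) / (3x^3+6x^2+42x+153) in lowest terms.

(x^2-8x+12)/(3x+9)

By polynomial division,
  x^4-9x^3+37x^2-148x+204 = ((1/3)x-11/3)(3x^3+6x^2+42x+153) + (45x^2-45x+765)
  3x^3+6x^2+42x+153 = ((1/15)x+1/5)(45x^2-45x+765) + (0)
Last nonzero remainder: 45x^2-45x+765. Dividing through by 45 gives the monic gcd x^2-x+17.
Cancel x^2-x+17 from numerator and denominator to get the reduced form.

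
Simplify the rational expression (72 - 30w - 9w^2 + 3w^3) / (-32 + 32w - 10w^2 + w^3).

By polynomial division,
  3w^3 - 9w^2 - 30w + 72 = (3)(w^3 - 10w^2 + 32w - 32) + (21w^2 - 126w + 168)
  w^3 - 10w^2 + 32w - 32 = ((1/21)w - 4/21)(21w^2 - 126w + 168) + (0)
Last nonzero remainder: 21w^2 - 126w + 168. Dividing through by 21 gives the monic gcd w^2 - 6w + 8.
Cancel w^2 - 6w + 8 from numerator and denominator to get the reduced form.

(9 + 3w)/(-4 + w)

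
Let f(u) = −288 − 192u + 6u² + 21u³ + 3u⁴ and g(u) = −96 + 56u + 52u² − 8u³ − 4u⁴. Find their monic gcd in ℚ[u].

−24 − 10u + 3u² + u³

Repeated division with remainder:
  3u⁴ + 21u³ + 6u² − 192u − 288 = (−3/4)(−4u⁴ − 8u³ + 52u² + 56u − 96) + (15u³ + 45u² − 150u − 360)
  −4u⁴ − 8u³ + 52u² + 56u − 96 = (−(4/15)u + 4/15)(15u³ + 45u² − 150u − 360) + (0)
Last nonzero remainder: 15u³ + 45u² − 150u − 360. Dividing through by 15 gives the monic gcd u³ + 3u² − 10u − 24.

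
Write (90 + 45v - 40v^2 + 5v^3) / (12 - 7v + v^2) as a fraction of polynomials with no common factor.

(-30 - 25v + 5v^2)/(-4 + v)

Apply the Euclidean algorithm:
  5v^3 - 40v^2 + 45v + 90 = (5v - 5)(v^2 - 7v + 12) + (-50v + 150)
  v^2 - 7v + 12 = (-(1/50)v + 2/25)(-50v + 150) + (0)
Last nonzero remainder: -50v + 150. Dividing through by -50 gives the monic gcd v - 3.
Cancel v - 3 from numerator and denominator to get the reduced form.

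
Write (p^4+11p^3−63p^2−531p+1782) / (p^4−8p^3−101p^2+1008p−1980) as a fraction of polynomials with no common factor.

(p+9)/(p−10)

By polynomial division,
  p^4+11p^3−63p^2−531p+1782 = (p^4−8p^3−101p^2+1008p−1980) + (19p^3+38p^2−1539p+3762)
  p^4−8p^3−101p^2+1008p−1980 = ((1/19)p−10/19)(19p^3+38p^2−1539p+3762) + (0)
Last nonzero remainder: 19p^3+38p^2−1539p+3762. Dividing through by 19 gives the monic gcd p^3+2p^2−81p+198.
Cancel p^3+2p^2−81p+198 from numerator and denominator to get the reduced form.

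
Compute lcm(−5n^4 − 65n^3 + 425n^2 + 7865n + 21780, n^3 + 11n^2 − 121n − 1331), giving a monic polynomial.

n^5 + 24n^4 + 58n^3 − 2508n^2 − 21659n − 47916

Euclidean algorithm in ℚ[n]:
  −5n^4 − 65n^3 + 425n^2 + 7865n + 21780 = (−5n − 10)(n^3 + 11n^2 − 121n − 1331) + (−70n^2 + 8470)
  n^3 + 11n^2 − 121n − 1331 = (−(1/70)n − 11/70)(−70n^2 + 8470) + (0)
Last nonzero remainder: −70n^2 + 8470. Dividing through by −70 gives the monic gcd n^2 − 121.
Then lcm(f, g) = f·g / gcd(f, g); expanding and making the result monic gives the answer.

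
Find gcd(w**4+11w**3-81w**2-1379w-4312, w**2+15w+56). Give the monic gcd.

w**2+15w+56

Repeated division with remainder:
  w**4+11w**3-81w**2-1379w-4312 = (w**2-4w-77)(w**2+15w+56) + (0)
The last nonzero remainder w**2+15w+56 is already monic.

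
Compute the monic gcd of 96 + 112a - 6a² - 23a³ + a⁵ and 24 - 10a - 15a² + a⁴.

By polynomial division,
  a⁵ - 23a³ - 6a² + 112a + 96 = (a)(a⁴ - 15a² - 10a + 24) + (-8a³ + 4a² + 88a + 96)
  a⁴ - 15a² - 10a + 24 = (-(1/8)a - 1/16)(-8a³ + 4a² + 88a + 96) + (-(15/4)a² + (15/2)a + 30)
  -8a³ + 4a² + 88a + 96 = ((32/15)a + 16/5)(-(15/4)a² + (15/2)a + 30) + (0)
Last nonzero remainder: -(15/4)a² + (15/2)a + 30. Dividing through by -15/4 gives the monic gcd a² - 2a - 8.

-8 - 2a + a²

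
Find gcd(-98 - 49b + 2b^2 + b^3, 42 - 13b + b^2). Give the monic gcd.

Repeated division with remainder:
  b^3 + 2b^2 - 49b - 98 = (b + 15)(b^2 - 13b + 42) + (104b - 728)
  b^2 - 13b + 42 = ((1/104)b - 3/52)(104b - 728) + (0)
Last nonzero remainder: 104b - 728. Dividing through by 104 gives the monic gcd b - 7.

-7 + b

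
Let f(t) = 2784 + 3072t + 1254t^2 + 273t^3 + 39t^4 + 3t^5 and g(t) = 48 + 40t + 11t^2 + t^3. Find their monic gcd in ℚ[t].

By polynomial division,
  3t^5 + 39t^4 + 273t^3 + 1254t^2 + 3072t + 2784 = (3t^2 + 6t + 87)(t^3 + 11t^2 + 40t + 48) + (-87t^2 - 696t - 1392)
  t^3 + 11t^2 + 40t + 48 = (-(1/87)t - 1/29)(-87t^2 - 696t - 1392) + (0)
Last nonzero remainder: -87t^2 - 696t - 1392. Dividing through by -87 gives the monic gcd t^2 + 8t + 16.

16 + 8t + t^2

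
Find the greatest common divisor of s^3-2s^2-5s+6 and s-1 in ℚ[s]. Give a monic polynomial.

Apply the Euclidean algorithm:
  s^3-2s^2-5s+6 = (s^2-s-6)(s-1) + (0)
The last nonzero remainder s-1 is already monic.

s-1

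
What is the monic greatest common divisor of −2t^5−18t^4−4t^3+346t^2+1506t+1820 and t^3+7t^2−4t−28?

t^2+9t+14

By polynomial division,
  −2t^5−18t^4−4t^3+346t^2+1506t+1820 = (−2t^2−4t+16)(t^3+7t^2−4t−28) + (162t^2+1458t+2268)
  t^3+7t^2−4t−28 = ((1/162)t−1/81)(162t^2+1458t+2268) + (0)
Last nonzero remainder: 162t^2+1458t+2268. Dividing through by 162 gives the monic gcd t^2+9t+14.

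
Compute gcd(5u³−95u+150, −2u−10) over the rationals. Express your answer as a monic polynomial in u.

u+5

Apply the Euclidean algorithm:
  5u³−95u+150 = (−(5/2)u²+(25/2)u−15)(−2u−10) + (0)
Last nonzero remainder: −2u−10. Dividing through by −2 gives the monic gcd u+5.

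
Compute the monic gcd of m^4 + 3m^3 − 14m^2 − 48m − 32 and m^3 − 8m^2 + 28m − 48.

Repeated division with remainder:
  m^4 + 3m^3 − 14m^2 − 48m − 32 = (m + 11)(m^3 − 8m^2 + 28m − 48) + (46m^2 − 308m + 496)
  m^3 − 8m^2 + 28m − 48 = ((1/46)m − 15/529)(46m^2 − 308m + 496) + ((4488/529)m − 17952/529)
  46m^2 − 308m + 496 = ((12167/2244)m − 16399/1122)((4488/529)m − 17952/529) + (0)
Last nonzero remainder: (4488/529)m − 17952/529. Dividing through by 4488/529 gives the monic gcd m − 4.

m − 4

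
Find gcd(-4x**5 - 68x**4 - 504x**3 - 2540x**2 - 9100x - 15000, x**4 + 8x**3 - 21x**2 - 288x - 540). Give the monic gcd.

By polynomial division,
  -4x**5 - 68x**4 - 504x**3 - 2540x**2 - 9100x - 15000 = (-4x - 36)(x**4 + 8x**3 - 21x**2 - 288x - 540) + (-300x**3 - 4448x**2 - 21628x - 34440)
  x**4 + 8x**3 - 21x**2 - 288x - 540 = (-(1/300)x + 128/5625)(-300x**3 - 4448x**2 - 21628x - 34440) + ((45694/5625)x**2 + (502634/5625)x + 91388/375)
  -300x**3 - 4448x**2 - 21628x - 34440 = (-(843750/22847)x - 3228750/22847)((45694/5625)x**2 + (502634/5625)x + 91388/375) + (0)
Last nonzero remainder: (45694/5625)x**2 + (502634/5625)x + 91388/375. Dividing through by 45694/5625 gives the monic gcd x**2 + 11x + 30.

x**2 + 11x + 30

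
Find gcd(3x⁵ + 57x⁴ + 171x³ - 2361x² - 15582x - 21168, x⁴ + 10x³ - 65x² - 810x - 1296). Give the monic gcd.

x³ + 19x² + 106x + 144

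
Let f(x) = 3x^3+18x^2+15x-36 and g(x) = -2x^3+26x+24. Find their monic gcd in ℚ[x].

Euclidean algorithm in ℚ[x]:
  3x^3+18x^2+15x-36 = (-3/2)(-2x^3+26x+24) + (18x^2+54x)
  -2x^3+26x+24 = (-(1/9)x+1/3)(18x^2+54x) + (8x+24)
  18x^2+54x = ((9/4)x)(8x+24) + (0)
Last nonzero remainder: 8x+24. Dividing through by 8 gives the monic gcd x+3.

x+3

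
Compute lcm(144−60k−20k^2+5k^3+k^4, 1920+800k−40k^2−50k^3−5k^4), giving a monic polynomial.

Repeated division with remainder:
  k^4+5k^3−20k^2−60k+144 = (−1/5)(−5k^4−50k^3−40k^2+800k+1920) + (−5k^3−28k^2+100k+528)
  −5k^4−50k^3−40k^2+800k+1920 = (k+22/5)(−5k^3−28k^2+100k+528) + (−(84/5)k^2−168k−2016/5)
  −5k^3−28k^2+100k+528 = ((25/84)k−55/42)(−(84/5)k^2−168k−2016/5) + (0)
Last nonzero remainder: −(84/5)k^2−168k−2016/5. Dividing through by −84/5 gives the monic gcd k^2+10k+24.
Then lcm(f, g) = f·g / gcd(f, g); expanding and making the result monic gives the answer.

−2304+960k+464k^2−140k^3−36k^4+5k^5+k^6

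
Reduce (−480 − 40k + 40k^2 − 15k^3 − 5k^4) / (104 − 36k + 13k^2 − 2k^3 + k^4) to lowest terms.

(−60 − 35k − 5k^2)/(13 + 2k + k^2)

Apply the Euclidean algorithm:
  −5k^4 − 15k^3 + 40k^2 − 40k − 480 = (−5)(k^4 − 2k^3 + 13k^2 − 36k + 104) + (−25k^3 + 105k^2 − 220k + 40)
  k^4 − 2k^3 + 13k^2 − 36k + 104 = (−(1/25)k − 11/125)(−25k^3 + 105k^2 − 220k + 40) + ((336/25)k^2 − (1344/25)k + 2688/25)
  −25k^3 + 105k^2 − 220k + 40 = (−(625/336)k + 125/336)((336/25)k^2 − (1344/25)k + 2688/25) + (0)
Last nonzero remainder: (336/25)k^2 − (1344/25)k + 2688/25. Dividing through by 336/25 gives the monic gcd k^2 − 4k + 8.
Cancel k^2 − 4k + 8 from numerator and denominator to get the reduced form.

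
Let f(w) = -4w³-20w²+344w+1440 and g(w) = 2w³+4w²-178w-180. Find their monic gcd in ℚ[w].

w²+w-90

Repeated division with remainder:
  -4w³-20w²+344w+1440 = (-2)(2w³+4w²-178w-180) + (-12w²-12w+1080)
  2w³+4w²-178w-180 = (-(1/6)w-1/6)(-12w²-12w+1080) + (0)
Last nonzero remainder: -12w²-12w+1080. Dividing through by -12 gives the monic gcd w²+w-90.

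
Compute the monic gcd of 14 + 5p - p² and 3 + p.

1

Euclidean algorithm in ℚ[p]:
  -p² + 5p + 14 = (-p + 8)(p + 3) + (-10)
  p + 3 = (-(1/10)p - 3/10)(-10) + (0)
The last nonzero remainder is the constant -10, so the polynomials are coprime and gcd = 1.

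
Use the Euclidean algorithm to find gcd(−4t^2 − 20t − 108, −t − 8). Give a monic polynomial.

Repeated division with remainder:
  −4t^2 − 20t − 108 = (4t − 12)(−t − 8) + (−204)
  −t − 8 = ((1/204)t + 2/51)(−204) + (0)
The last nonzero remainder is the constant −204, so the polynomials are coprime and gcd = 1.

1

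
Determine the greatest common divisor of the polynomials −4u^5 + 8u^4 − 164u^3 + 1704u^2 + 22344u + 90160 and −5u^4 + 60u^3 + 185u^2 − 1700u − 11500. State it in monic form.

u^3 − 2u^2 − 57u − 230

Repeated division with remainder:
  −4u^5 + 8u^4 − 164u^3 + 1704u^2 + 22344u + 90160 = ((4/5)u + 8)(−5u^4 + 60u^3 + 185u^2 − 1700u − 11500) + (−792u^3 + 1584u^2 + 45144u + 182160)
  −5u^4 + 60u^3 + 185u^2 − 1700u − 11500 = ((5/792)u − 25/396)(−792u^3 + 1584u^2 + 45144u + 182160) + (0)
Last nonzero remainder: −792u^3 + 1584u^2 + 45144u + 182160. Dividing through by −792 gives the monic gcd u^3 − 2u^2 − 57u − 230.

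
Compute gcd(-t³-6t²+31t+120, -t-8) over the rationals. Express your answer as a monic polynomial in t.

Apply the Euclidean algorithm:
  -t³-6t²+31t+120 = (t²-2t-15)(-t-8) + (0)
Last nonzero remainder: -t-8. Dividing through by -1 gives the monic gcd t+8.

t+8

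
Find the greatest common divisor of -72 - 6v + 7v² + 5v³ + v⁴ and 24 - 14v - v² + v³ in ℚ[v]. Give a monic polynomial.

-8 + 2v + v²

Euclidean algorithm in ℚ[v]:
  v⁴ + 5v³ + 7v² - 6v - 72 = (v + 6)(v³ - v² - 14v + 24) + (27v² + 54v - 216)
  v³ - v² - 14v + 24 = ((1/27)v - 1/9)(27v² + 54v - 216) + (0)
Last nonzero remainder: 27v² + 54v - 216. Dividing through by 27 gives the monic gcd v² + 2v - 8.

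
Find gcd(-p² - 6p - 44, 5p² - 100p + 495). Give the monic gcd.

1

By polynomial division,
  -p² - 6p - 44 = (-1/5)(5p² - 100p + 495) + (-26p + 55)
  5p² - 100p + 495 = (-(5/26)p + 2325/676)(-26p + 55) + (206745/676)
  -26p + 55 = (-(17576/206745)p + 676/3759)(206745/676) + (0)
The last nonzero remainder is the constant 206745/676, so the polynomials are coprime and gcd = 1.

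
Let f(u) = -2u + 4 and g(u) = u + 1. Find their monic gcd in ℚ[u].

Apply the Euclidean algorithm:
  -2u + 4 = (-2)(u + 1) + (6)
  u + 1 = ((1/6)u + 1/6)(6) + (0)
The last nonzero remainder is the constant 6, so the polynomials are coprime and gcd = 1.

1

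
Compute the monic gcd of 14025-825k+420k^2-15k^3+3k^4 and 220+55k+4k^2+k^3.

55+k^2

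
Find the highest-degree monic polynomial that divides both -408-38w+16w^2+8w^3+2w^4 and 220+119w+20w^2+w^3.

4+w

Euclidean algorithm in ℚ[w]:
  2w^4+8w^3+16w^2-38w-408 = (2w-32)(w^3+20w^2+119w+220) + (418w^2+3330w+6632)
  w^3+20w^2+119w+220 = ((1/418)w+2515/87362)(418w^2+3330w+6632) + ((317520/43681)w+1270080/43681)
  418w^2+3330w+6632 = ((9129329/158760)w+36211549/158760)((317520/43681)w+1270080/43681) + (0)
Last nonzero remainder: (317520/43681)w+1270080/43681. Dividing through by 317520/43681 gives the monic gcd w+4.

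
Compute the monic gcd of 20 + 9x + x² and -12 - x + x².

Euclidean algorithm in ℚ[x]:
  x² + 9x + 20 = (x² - x - 12) + (10x + 32)
  x² - x - 12 = ((1/10)x - 21/50)(10x + 32) + (36/25)
  10x + 32 = ((125/18)x + 200/9)(36/25) + (0)
The last nonzero remainder is the constant 36/25, so the polynomials are coprime and gcd = 1.

1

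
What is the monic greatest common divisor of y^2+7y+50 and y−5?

1

Repeated division with remainder:
  y^2+7y+50 = (y+12)(y−5) + (110)
  y−5 = ((1/110)y−1/22)(110) + (0)
The last nonzero remainder is the constant 110, so the polynomials are coprime and gcd = 1.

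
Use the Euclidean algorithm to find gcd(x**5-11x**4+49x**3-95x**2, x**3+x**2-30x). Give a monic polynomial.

Apply the Euclidean algorithm:
  x**5-11x**4+49x**3-95x**2 = (x**2-12x+91)(x**3+x**2-30x) + (-546x**2+2730x)
  x**3+x**2-30x = (-(1/546)x-1/91)(-546x**2+2730x) + (0)
Last nonzero remainder: -546x**2+2730x. Dividing through by -546 gives the monic gcd x**2-5x.

x**2-5x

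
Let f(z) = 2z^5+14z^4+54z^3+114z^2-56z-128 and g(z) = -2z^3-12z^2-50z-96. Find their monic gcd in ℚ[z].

By polynomial division,
  2z^5+14z^4+54z^3+114z^2-56z-128 = (-z^2-z+4)(-2z^3-12z^2-50z-96) + (16z^2+48z+256)
  -2z^3-12z^2-50z-96 = (-(1/8)z-3/8)(16z^2+48z+256) + (0)
Last nonzero remainder: 16z^2+48z+256. Dividing through by 16 gives the monic gcd z^2+3z+16.

z^2+3z+16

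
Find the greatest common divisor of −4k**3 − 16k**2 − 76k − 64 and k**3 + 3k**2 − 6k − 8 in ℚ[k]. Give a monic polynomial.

k + 1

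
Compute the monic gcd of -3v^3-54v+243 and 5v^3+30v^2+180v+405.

Repeated division with remainder:
  -3v^3-54v+243 = (-3/5)(5v^3+30v^2+180v+405) + (18v^2+54v+486)
  5v^3+30v^2+180v+405 = ((5/18)v+5/6)(18v^2+54v+486) + (0)
Last nonzero remainder: 18v^2+54v+486. Dividing through by 18 gives the monic gcd v^2+3v+27.

v^2+3v+27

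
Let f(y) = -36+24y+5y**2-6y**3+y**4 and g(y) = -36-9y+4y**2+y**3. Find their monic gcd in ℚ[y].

-3+y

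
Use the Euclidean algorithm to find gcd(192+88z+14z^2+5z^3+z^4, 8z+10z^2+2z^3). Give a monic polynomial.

Apply the Euclidean algorithm:
  z^4+5z^3+14z^2+88z+192 = ((1/2)z)(2z^3+10z^2+8z) + (10z^2+88z+192)
  2z^3+10z^2+8z = ((1/5)z-19/25)(10z^2+88z+192) + ((912/25)z+3648/25)
  10z^2+88z+192 = ((125/456)z+25/19)((912/25)z+3648/25) + (0)
Last nonzero remainder: (912/25)z+3648/25. Dividing through by 912/25 gives the monic gcd z+4.

4+z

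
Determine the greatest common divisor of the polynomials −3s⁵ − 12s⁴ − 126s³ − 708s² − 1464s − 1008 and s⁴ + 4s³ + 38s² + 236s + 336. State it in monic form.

s³ + 38s + 84

By polynomial division,
  −3s⁵ − 12s⁴ − 126s³ − 708s² − 1464s − 1008 = (−3s)(s⁴ + 4s³ + 38s² + 236s + 336) + (−12s³ − 456s − 1008)
  s⁴ + 4s³ + 38s² + 236s + 336 = (−(1/12)s − 1/3)(−12s³ − 456s − 1008) + (0)
Last nonzero remainder: −12s³ − 456s − 1008. Dividing through by −12 gives the monic gcd s³ + 38s + 84.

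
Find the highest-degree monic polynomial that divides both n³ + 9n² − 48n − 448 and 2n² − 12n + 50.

1

Repeated division with remainder:
  n³ + 9n² − 48n − 448 = ((1/2)n + 15/2)(2n² − 12n + 50) + (17n − 823)
  2n² − 12n + 50 = ((2/17)n + 1442/289)(17n − 823) + (1201216/289)
  17n − 823 = ((4913/1201216)n − 237847/1201216)(1201216/289) + (0)
The last nonzero remainder is the constant 1201216/289, so the polynomials are coprime and gcd = 1.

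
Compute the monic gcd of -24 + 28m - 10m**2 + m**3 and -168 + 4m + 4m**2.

-6 + m

Repeated division with remainder:
  m**3 - 10m**2 + 28m - 24 = ((1/4)m - 11/4)(4m**2 + 4m - 168) + (81m - 486)
  4m**2 + 4m - 168 = ((4/81)m + 28/81)(81m - 486) + (0)
Last nonzero remainder: 81m - 486. Dividing through by 81 gives the monic gcd m - 6.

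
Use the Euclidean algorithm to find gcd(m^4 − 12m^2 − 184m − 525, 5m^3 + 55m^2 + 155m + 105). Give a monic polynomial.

m + 3

Euclidean algorithm in ℚ[m]:
  m^4 − 12m^2 − 184m − 525 = ((1/5)m − 11/5)(5m^3 + 55m^2 + 155m + 105) + (78m^2 + 136m − 294)
  5m^3 + 55m^2 + 155m + 105 = ((5/78)m + 1805/3042)(78m^2 + 136m − 294) + ((141680/1521)m + 141680/507)
  78m^2 + 136m − 294 = ((59319/70840)m − 10647/10120)((141680/1521)m + 141680/507) + (0)
Last nonzero remainder: (141680/1521)m + 141680/507. Dividing through by 141680/1521 gives the monic gcd m + 3.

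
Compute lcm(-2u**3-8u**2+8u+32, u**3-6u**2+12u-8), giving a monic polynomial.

Euclidean algorithm in ℚ[u]:
  -2u**3-8u**2+8u+32 = (-2)(u**3-6u**2+12u-8) + (-20u**2+32u+16)
  u**3-6u**2+12u-8 = (-(1/20)u+11/50)(-20u**2+32u+16) + ((144/25)u-288/25)
  -20u**2+32u+16 = (-(125/36)u-25/18)((144/25)u-288/25) + (0)
Last nonzero remainder: (144/25)u-288/25. Dividing through by 144/25 gives the monic gcd u-2.
Then lcm(f, g) = f·g / gcd(f, g); expanding and making the result monic gives the answer.

u**5-16u**3+16u**2+48u-64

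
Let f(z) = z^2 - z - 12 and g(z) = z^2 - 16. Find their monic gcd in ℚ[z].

z - 4

Apply the Euclidean algorithm:
  z^2 - z - 12 = (z^2 - 16) + (-z + 4)
  z^2 - 16 = (-z - 4)(-z + 4) + (0)
Last nonzero remainder: -z + 4. Dividing through by -1 gives the monic gcd z - 4.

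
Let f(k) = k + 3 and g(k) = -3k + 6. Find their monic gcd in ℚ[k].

1

By polynomial division,
  k + 3 = (-1/3)(-3k + 6) + (5)
  -3k + 6 = (-(3/5)k + 6/5)(5) + (0)
The last nonzero remainder is the constant 5, so the polynomials are coprime and gcd = 1.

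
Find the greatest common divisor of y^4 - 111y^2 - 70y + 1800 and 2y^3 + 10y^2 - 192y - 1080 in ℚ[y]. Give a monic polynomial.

Repeated division with remainder:
  y^4 - 111y^2 - 70y + 1800 = ((1/2)y - 5/2)(2y^3 + 10y^2 - 192y - 1080) + (10y^2 - 10y - 900)
  2y^3 + 10y^2 - 192y - 1080 = ((1/5)y + 6/5)(10y^2 - 10y - 900) + (0)
Last nonzero remainder: 10y^2 - 10y - 900. Dividing through by 10 gives the monic gcd y^2 - y - 90.

y^2 - y - 90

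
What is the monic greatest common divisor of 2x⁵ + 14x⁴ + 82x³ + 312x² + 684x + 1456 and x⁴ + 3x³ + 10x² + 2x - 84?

x² + 2x + 14

Apply the Euclidean algorithm:
  2x⁵ + 14x⁴ + 82x³ + 312x² + 684x + 1456 = (2x + 8)(x⁴ + 3x³ + 10x² + 2x - 84) + (38x³ + 228x² + 836x + 2128)
  x⁴ + 3x³ + 10x² + 2x - 84 = ((1/38)x - 3/38)(38x³ + 228x² + 836x + 2128) + (6x² + 12x + 84)
  38x³ + 228x² + 836x + 2128 = ((19/3)x + 76/3)(6x² + 12x + 84) + (0)
Last nonzero remainder: 6x² + 12x + 84. Dividing through by 6 gives the monic gcd x² + 2x + 14.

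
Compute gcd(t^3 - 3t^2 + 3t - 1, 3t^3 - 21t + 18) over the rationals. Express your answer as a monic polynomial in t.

t - 1

Apply the Euclidean algorithm:
  t^3 - 3t^2 + 3t - 1 = (1/3)(3t^3 - 21t + 18) + (-3t^2 + 10t - 7)
  3t^3 - 21t + 18 = (-t - 10/3)(-3t^2 + 10t - 7) + ((16/3)t - 16/3)
  -3t^2 + 10t - 7 = (-(9/16)t + 21/16)((16/3)t - 16/3) + (0)
Last nonzero remainder: (16/3)t - 16/3. Dividing through by 16/3 gives the monic gcd t - 1.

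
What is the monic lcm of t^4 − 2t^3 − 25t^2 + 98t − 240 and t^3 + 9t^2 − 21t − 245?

t^6 + 12t^5 − 4t^4 − 350t^3 − 93t^2 + 1442t − 11760

Apply the Euclidean algorithm:
  t^4 − 2t^3 − 25t^2 + 98t − 240 = (t − 11)(t^3 + 9t^2 − 21t − 245) + (95t^2 + 112t − 2935)
  t^3 + 9t^2 − 21t − 245 = ((1/95)t + 743/9025)(95t^2 + 112t − 2935) + ((6084/9025)t − 6084/1805)
  95t^2 + 112t − 2935 = ((857375/6084)t + 5297675/6084)((6084/9025)t − 6084/1805) + (0)
Last nonzero remainder: (6084/9025)t − 6084/1805. Dividing through by 6084/9025 gives the monic gcd t − 5.
Then lcm(f, g) = f·g / gcd(f, g); expanding and making the result monic gives the answer.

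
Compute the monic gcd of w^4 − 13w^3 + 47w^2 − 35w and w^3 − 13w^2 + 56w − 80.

Apply the Euclidean algorithm:
  w^4 − 13w^3 + 47w^2 − 35w = (w)(w^3 − 13w^2 + 56w − 80) + (−9w^2 + 45w)
  w^3 − 13w^2 + 56w − 80 = (−(1/9)w + 8/9)(−9w^2 + 45w) + (16w − 80)
  −9w^2 + 45w = (−(9/16)w)(16w − 80) + (0)
Last nonzero remainder: 16w − 80. Dividing through by 16 gives the monic gcd w − 5.

w − 5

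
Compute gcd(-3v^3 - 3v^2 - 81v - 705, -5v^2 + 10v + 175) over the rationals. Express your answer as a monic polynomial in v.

v + 5

Euclidean algorithm in ℚ[v]:
  -3v^3 - 3v^2 - 81v - 705 = ((3/5)v + 9/5)(-5v^2 + 10v + 175) + (-204v - 1020)
  -5v^2 + 10v + 175 = ((5/204)v - 35/204)(-204v - 1020) + (0)
Last nonzero remainder: -204v - 1020. Dividing through by -204 gives the monic gcd v + 5.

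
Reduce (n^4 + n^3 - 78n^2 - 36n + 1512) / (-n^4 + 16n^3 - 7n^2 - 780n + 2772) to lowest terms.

Repeated division with remainder:
  n^4 + n^3 - 78n^2 - 36n + 1512 = (-1)(-n^4 + 16n^3 - 7n^2 - 780n + 2772) + (17n^3 - 85n^2 - 816n + 4284)
  -n^4 + 16n^3 - 7n^2 - 780n + 2772 = (-(1/17)n + 11/17)(17n^3 - 85n^2 - 816n + 4284) + (0)
Last nonzero remainder: 17n^3 - 85n^2 - 816n + 4284. Dividing through by 17 gives the monic gcd n^3 - 5n^2 - 48n + 252.
Cancel n^3 - 5n^2 - 48n + 252 from numerator and denominator to get the reduced form.

(-n - 6)/(n - 11)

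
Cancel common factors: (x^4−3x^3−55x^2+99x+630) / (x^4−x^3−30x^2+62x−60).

By polynomial division,
  x^4−3x^3−55x^2+99x+630 = (x^4−x^3−30x^2+62x−60) + (−2x^3−25x^2+37x+690)
  x^4−x^3−30x^2+62x−60 = (−(1/2)x+27/4)(−2x^3−25x^2+37x+690) + ((629/4)x^2+(629/4)x−9435/2)
  −2x^3−25x^2+37x+690 = (−(8/629)x−92/629)((629/4)x^2+(629/4)x−9435/2) + (0)
Last nonzero remainder: (629/4)x^2+(629/4)x−9435/2. Dividing through by 629/4 gives the monic gcd x^2+x−30.
Cancel x^2+x−30 from numerator and denominator to get the reduced form.

(x^2−4x−21)/(x^2−2x+2)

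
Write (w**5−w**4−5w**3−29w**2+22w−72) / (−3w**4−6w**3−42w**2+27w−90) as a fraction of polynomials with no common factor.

Apply the Euclidean algorithm:
  w**5−w**4−5w**3−29w**2+22w−72 = (−(1/3)w+1)(−3w**4−6w**3−42w**2+27w−90) + (−13w**3+22w**2−35w+18)
  −3w**4−6w**3−42w**2+27w−90 = ((3/13)w+144/169)(−13w**3+22w**2−35w+18) + (−(8901/169)w**2+(8901/169)w−17802/169)
  −13w**3+22w**2−35w+18 = ((2197/8901)w−169/989)(−(8901/169)w**2+(8901/169)w−17802/169) + (0)
Last nonzero remainder: −(8901/169)w**2+(8901/169)w−17802/169. Dividing through by −8901/169 gives the monic gcd w**2−w+2.
Cancel w**2−w+2 from numerator and denominator to get the reduced form.

(−w**3+7w+36)/(3w**2+9w+45)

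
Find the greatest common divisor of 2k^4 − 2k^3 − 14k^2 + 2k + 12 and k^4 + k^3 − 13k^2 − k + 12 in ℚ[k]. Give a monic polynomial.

k^3 − 3k^2 − k + 3

Repeated division with remainder:
  2k^4 − 2k^3 − 14k^2 + 2k + 12 = (2)(k^4 + k^3 − 13k^2 − k + 12) + (−4k^3 + 12k^2 + 4k − 12)
  k^4 + k^3 − 13k^2 − k + 12 = (−(1/4)k − 1)(−4k^3 + 12k^2 + 4k − 12) + (0)
Last nonzero remainder: −4k^3 + 12k^2 + 4k − 12. Dividing through by −4 gives the monic gcd k^3 − 3k^2 − k + 3.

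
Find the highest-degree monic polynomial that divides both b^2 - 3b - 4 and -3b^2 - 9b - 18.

1

Apply the Euclidean algorithm:
  b^2 - 3b - 4 = (-1/3)(-3b^2 - 9b - 18) + (-6b - 10)
  -3b^2 - 9b - 18 = ((1/2)b + 2/3)(-6b - 10) + (-34/3)
  -6b - 10 = ((9/17)b + 15/17)(-34/3) + (0)
The last nonzero remainder is the constant -34/3, so the polynomials are coprime and gcd = 1.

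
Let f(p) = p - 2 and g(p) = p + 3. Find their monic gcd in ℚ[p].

1

Apply the Euclidean algorithm:
  p - 2 = (p + 3) + (-5)
  p + 3 = (-(1/5)p - 3/5)(-5) + (0)
The last nonzero remainder is the constant -5, so the polynomials are coprime and gcd = 1.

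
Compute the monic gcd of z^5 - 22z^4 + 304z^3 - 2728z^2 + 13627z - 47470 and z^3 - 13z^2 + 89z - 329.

Euclidean algorithm in ℚ[z]:
  z^5 - 22z^4 + 304z^3 - 2728z^2 + 13627z - 47470 = (z^2 - 9z + 98)(z^3 - 13z^2 + 89z - 329) + (-324z^2 + 1944z - 15228)
  z^3 - 13z^2 + 89z - 329 = (-(1/324)z + 7/324)(-324z^2 + 1944z - 15228) + (0)
Last nonzero remainder: -324z^2 + 1944z - 15228. Dividing through by -324 gives the monic gcd z^2 - 6z + 47.

z^2 - 6z + 47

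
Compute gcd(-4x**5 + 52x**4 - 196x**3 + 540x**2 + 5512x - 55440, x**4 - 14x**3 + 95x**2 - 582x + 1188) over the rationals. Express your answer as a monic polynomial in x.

x**3 - 11x**2 + 62x - 396

Euclidean algorithm in ℚ[x]:
  -4x**5 + 52x**4 - 196x**3 + 540x**2 + 5512x - 55440 = (-4x - 4)(x**4 - 14x**3 + 95x**2 - 582x + 1188) + (128x**3 - 1408x**2 + 7936x - 50688)
  x**4 - 14x**3 + 95x**2 - 582x + 1188 = ((1/128)x - 3/128)(128x**3 - 1408x**2 + 7936x - 50688) + (0)
Last nonzero remainder: 128x**3 - 1408x**2 + 7936x - 50688. Dividing through by 128 gives the monic gcd x**3 - 11x**2 + 62x - 396.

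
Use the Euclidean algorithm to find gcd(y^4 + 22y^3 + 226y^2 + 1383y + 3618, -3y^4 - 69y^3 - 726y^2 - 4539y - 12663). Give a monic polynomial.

Euclidean algorithm in ℚ[y]:
  y^4 + 22y^3 + 226y^2 + 1383y + 3618 = (-1/3)(-3y^4 - 69y^3 - 726y^2 - 4539y - 12663) + (-y^3 - 16y^2 - 130y - 603)
  -3y^4 - 69y^3 - 726y^2 - 4539y - 12663 = (3y + 21)(-y^3 - 16y^2 - 130y - 603) + (0)
Last nonzero remainder: -y^3 - 16y^2 - 130y - 603. Dividing through by -1 gives the monic gcd y^3 + 16y^2 + 130y + 603.

y^3 + 16y^2 + 130y + 603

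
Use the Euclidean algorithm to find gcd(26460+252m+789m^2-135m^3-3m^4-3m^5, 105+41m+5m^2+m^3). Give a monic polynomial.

35+2m+m^2

By polynomial division,
  -3m^5-3m^4-135m^3+789m^2+252m+26460 = (-3m^2+12m-72)(m^3+5m^2+41m+105) + (972m^2+1944m+34020)
  m^3+5m^2+41m+105 = ((1/972)m+1/324)(972m^2+1944m+34020) + (0)
Last nonzero remainder: 972m^2+1944m+34020. Dividing through by 972 gives the monic gcd m^2+2m+35.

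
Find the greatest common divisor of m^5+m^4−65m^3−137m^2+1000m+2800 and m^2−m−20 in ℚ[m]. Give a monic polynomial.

Repeated division with remainder:
  m^5+m^4−65m^3−137m^2+1000m+2800 = (m^3+2m^2−43m−140)(m^2−m−20) + (0)
The last nonzero remainder m^2−m−20 is already monic.

m^2−m−20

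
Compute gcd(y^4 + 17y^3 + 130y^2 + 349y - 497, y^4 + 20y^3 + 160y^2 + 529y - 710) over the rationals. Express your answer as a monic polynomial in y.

Repeated division with remainder:
  y^4 + 17y^3 + 130y^2 + 349y - 497 = (y^4 + 20y^3 + 160y^2 + 529y - 710) + (-3y^3 - 30y^2 - 180y + 213)
  y^4 + 20y^3 + 160y^2 + 529y - 710 = (-(1/3)y - 10/3)(-3y^3 - 30y^2 - 180y + 213) + (0)
Last nonzero remainder: -3y^3 - 30y^2 - 180y + 213. Dividing through by -3 gives the monic gcd y^3 + 10y^2 + 60y - 71.

y^3 + 10y^2 + 60y - 71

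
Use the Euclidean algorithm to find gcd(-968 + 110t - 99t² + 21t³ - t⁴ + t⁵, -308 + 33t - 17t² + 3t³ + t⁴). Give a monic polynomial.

-44 + 11t - 4t² + t³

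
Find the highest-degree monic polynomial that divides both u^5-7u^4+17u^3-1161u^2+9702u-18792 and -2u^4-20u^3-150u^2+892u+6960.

u^3+5u^2+50u-696

Apply the Euclidean algorithm:
  u^5-7u^4+17u^3-1161u^2+9702u-18792 = (-(1/2)u+17/2)(-2u^4-20u^3-150u^2+892u+6960) + (112u^3+560u^2+5600u-77952)
  -2u^4-20u^3-150u^2+892u+6960 = (-(1/56)u-5/56)(112u^3+560u^2+5600u-77952) + (0)
Last nonzero remainder: 112u^3+560u^2+5600u-77952. Dividing through by 112 gives the monic gcd u^3+5u^2+50u-696.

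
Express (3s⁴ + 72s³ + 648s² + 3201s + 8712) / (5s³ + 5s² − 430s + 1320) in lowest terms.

(3s³ + 39s² + 219s + 792)/(5s² − 50s + 120)

Repeated division with remainder:
  3s⁴ + 72s³ + 648s² + 3201s + 8712 = ((3/5)s + 69/5)(5s³ + 5s² − 430s + 1320) + (837s² + 8343s − 9504)
  5s³ + 5s² − 430s + 1320 = ((5/837)s − 1390/25947)(837s² + 8343s − 9504) + ((70840/961)s + 779240/961)
  837s² + 8343s − 9504 = ((804357/70840)s − 103788/8855)((70840/961)s + 779240/961) + (0)
Last nonzero remainder: (70840/961)s + 779240/961. Dividing through by 70840/961 gives the monic gcd s + 11.
Cancel s + 11 from numerator and denominator to get the reduced form.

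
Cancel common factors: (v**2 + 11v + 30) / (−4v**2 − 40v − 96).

(−v − 5)/(4v + 16)

Apply the Euclidean algorithm:
  v**2 + 11v + 30 = (−1/4)(−4v**2 − 40v − 96) + (v + 6)
  −4v**2 − 40v − 96 = (−4v − 16)(v + 6) + (0)
The last nonzero remainder v + 6 is already monic.
Cancel v + 6 from numerator and denominator to get the reduced form.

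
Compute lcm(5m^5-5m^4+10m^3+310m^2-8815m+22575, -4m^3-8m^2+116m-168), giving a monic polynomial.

m^6-3m^5+4m^4+58m^3-1887m^2+8041m-9030

Apply the Euclidean algorithm:
  5m^5-5m^4+10m^3+310m^2-8815m+22575 = (-(5/4)m^2+(15/4)m-185/4)(-4m^3-8m^2+116m-168) + (-705m^2-2820m+14805)
  -4m^3-8m^2+116m-168 = ((4/705)m-8/705)(-705m^2-2820m+14805) + (0)
Last nonzero remainder: -705m^2-2820m+14805. Dividing through by -705 gives the monic gcd m^2+4m-21.
Then lcm(f, g) = f·g / gcd(f, g); expanding and making the result monic gives the answer.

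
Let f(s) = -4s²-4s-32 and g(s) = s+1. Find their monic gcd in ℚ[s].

1

Repeated division with remainder:
  -4s²-4s-32 = (-4s)(s+1) + (-32)
  s+1 = (-(1/32)s-1/32)(-32) + (0)
The last nonzero remainder is the constant -32, so the polynomials are coprime and gcd = 1.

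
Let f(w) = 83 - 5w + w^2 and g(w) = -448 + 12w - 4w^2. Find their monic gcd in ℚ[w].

1

Euclidean algorithm in ℚ[w]:
  w^2 - 5w + 83 = (-1/4)(-4w^2 + 12w - 448) + (-2w - 29)
  -4w^2 + 12w - 448 = (2w - 35)(-2w - 29) + (-1463)
  -2w - 29 = ((2/1463)w + 29/1463)(-1463) + (0)
The last nonzero remainder is the constant -1463, so the polynomials are coprime and gcd = 1.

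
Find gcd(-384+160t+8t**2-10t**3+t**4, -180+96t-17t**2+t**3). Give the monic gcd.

-6+t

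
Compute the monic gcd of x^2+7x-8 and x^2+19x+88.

x+8

Euclidean algorithm in ℚ[x]:
  x^2+7x-8 = (x^2+19x+88) + (-12x-96)
  x^2+19x+88 = (-(1/12)x-11/12)(-12x-96) + (0)
Last nonzero remainder: -12x-96. Dividing through by -12 gives the monic gcd x+8.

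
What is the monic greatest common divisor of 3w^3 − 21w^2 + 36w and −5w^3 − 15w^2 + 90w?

w^2 − 3w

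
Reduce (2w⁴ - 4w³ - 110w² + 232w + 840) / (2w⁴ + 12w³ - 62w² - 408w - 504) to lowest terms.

(w - 5)/(w + 3)

Apply the Euclidean algorithm:
  2w⁴ - 4w³ - 110w² + 232w + 840 = (2w⁴ + 12w³ - 62w² - 408w - 504) + (-16w³ - 48w² + 640w + 1344)
  2w⁴ + 12w³ - 62w² - 408w - 504 = (-(1/8)w - 3/8)(-16w³ - 48w² + 640w + 1344) + (0)
Last nonzero remainder: -16w³ - 48w² + 640w + 1344. Dividing through by -16 gives the monic gcd w³ + 3w² - 40w - 84.
Cancel w³ + 3w² - 40w - 84 from numerator and denominator to get the reduced form.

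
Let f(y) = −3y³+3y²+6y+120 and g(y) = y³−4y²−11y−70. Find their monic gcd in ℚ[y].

y²+3y+10

By polynomial division,
  −3y³+3y²+6y+120 = (−3)(y³−4y²−11y−70) + (−9y²−27y−90)
  y³−4y²−11y−70 = (−(1/9)y+7/9)(−9y²−27y−90) + (0)
Last nonzero remainder: −9y²−27y−90. Dividing through by −9 gives the monic gcd y²+3y+10.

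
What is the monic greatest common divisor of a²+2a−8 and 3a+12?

Apply the Euclidean algorithm:
  a²+2a−8 = ((1/3)a−2/3)(3a+12) + (0)
Last nonzero remainder: 3a+12. Dividing through by 3 gives the monic gcd a+4.

a+4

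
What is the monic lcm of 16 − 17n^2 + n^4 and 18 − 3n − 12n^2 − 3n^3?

96 + 80n − 86n^2 − 85n^3 − 11n^4 + 5n^5 + n^6

By polynomial division,
  n^4 − 17n^2 + 16 = (−(1/3)n + 4/3)(−3n^3 − 12n^2 − 3n + 18) + (−2n^2 + 10n − 8)
  −3n^3 − 12n^2 − 3n + 18 = ((3/2)n + 27/2)(−2n^2 + 10n − 8) + (−126n + 126)
  −2n^2 + 10n − 8 = ((1/63)n − 4/63)(−126n + 126) + (0)
Last nonzero remainder: −126n + 126. Dividing through by −126 gives the monic gcd n − 1.
Then lcm(f, g) = f·g / gcd(f, g); expanding and making the result monic gives the answer.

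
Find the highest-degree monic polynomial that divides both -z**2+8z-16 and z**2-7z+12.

z-4

By polynomial division,
  -z**2+8z-16 = (-1)(z**2-7z+12) + (z-4)
  z**2-7z+12 = (z-3)(z-4) + (0)
The last nonzero remainder z-4 is already monic.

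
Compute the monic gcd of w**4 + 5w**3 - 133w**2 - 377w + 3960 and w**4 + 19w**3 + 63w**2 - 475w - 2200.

Repeated division with remainder:
  w**4 + 5w**3 - 133w**2 - 377w + 3960 = (w**4 + 19w**3 + 63w**2 - 475w - 2200) + (-14w**3 - 196w**2 + 98w + 6160)
  w**4 + 19w**3 + 63w**2 - 475w - 2200 = (-(1/14)w - 5/14)(-14w**3 - 196w**2 + 98w + 6160) + (0)
Last nonzero remainder: -14w**3 - 196w**2 + 98w + 6160. Dividing through by -14 gives the monic gcd w**3 + 14w**2 - 7w - 440.

w**3 + 14w**2 - 7w - 440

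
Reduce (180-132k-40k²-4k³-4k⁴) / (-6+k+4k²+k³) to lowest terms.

(-60+4k-4k²)/(2+k)

Euclidean algorithm in ℚ[k]:
  -4k⁴-4k³-40k²-132k+180 = (-4k+12)(k³+4k²+k-6) + (-84k²-168k+252)
  k³+4k²+k-6 = (-(1/84)k-1/42)(-84k²-168k+252) + (0)
Last nonzero remainder: -84k²-168k+252. Dividing through by -84 gives the monic gcd k²+2k-3.
Cancel k²+2k-3 from numerator and denominator to get the reduced form.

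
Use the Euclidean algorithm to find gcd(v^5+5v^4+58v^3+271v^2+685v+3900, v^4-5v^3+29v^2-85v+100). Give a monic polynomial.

v^2-v+20

Apply the Euclidean algorithm:
  v^5+5v^4+58v^3+271v^2+685v+3900 = (v+10)(v^4-5v^3+29v^2-85v+100) + (79v^3+66v^2+1435v+2900)
  v^4-5v^3+29v^2-85v+100 = ((1/79)v-461/6241)(79v^3+66v^2+1435v+2900) + ((98050/6241)v^2-(98050/6241)v+1961000/6241)
  79v^3+66v^2+1435v+2900 = ((493039/98050)v+180989/19610)((98050/6241)v^2-(98050/6241)v+1961000/6241) + (0)
Last nonzero remainder: (98050/6241)v^2-(98050/6241)v+1961000/6241. Dividing through by 98050/6241 gives the monic gcd v^2-v+20.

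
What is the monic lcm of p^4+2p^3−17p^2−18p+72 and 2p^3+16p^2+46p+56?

p^6+6p^5−2p^4−72p^3−119p^2+162p+504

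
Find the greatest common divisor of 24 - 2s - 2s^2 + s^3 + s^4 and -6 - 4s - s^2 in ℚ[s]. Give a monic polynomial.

Euclidean algorithm in ℚ[s]:
  s^4 + s^3 - 2s^2 - 2s + 24 = (-s^2 + 3s - 4)(-s^2 - 4s - 6) + (0)
Last nonzero remainder: -s^2 - 4s - 6. Dividing through by -1 gives the monic gcd s^2 + 4s + 6.

6 + 4s + s^2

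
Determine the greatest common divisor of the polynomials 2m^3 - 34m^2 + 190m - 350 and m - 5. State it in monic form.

Apply the Euclidean algorithm:
  2m^3 - 34m^2 + 190m - 350 = (2m^2 - 24m + 70)(m - 5) + (0)
The last nonzero remainder m - 5 is already monic.

m - 5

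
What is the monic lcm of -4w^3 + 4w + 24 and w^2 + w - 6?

w^4 + 3w^3 - w^2 - 9w - 18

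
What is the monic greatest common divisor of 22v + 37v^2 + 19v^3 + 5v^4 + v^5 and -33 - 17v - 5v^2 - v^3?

By polynomial division,
  v^5 + 5v^4 + 19v^3 + 37v^2 + 22v = (-v^2 - 2)(-v^3 - 5v^2 - 17v - 33) + (-6v^2 - 12v - 66)
  -v^3 - 5v^2 - 17v - 33 = ((1/6)v + 1/2)(-6v^2 - 12v - 66) + (0)
Last nonzero remainder: -6v^2 - 12v - 66. Dividing through by -6 gives the monic gcd v^2 + 2v + 11.

11 + 2v + v^2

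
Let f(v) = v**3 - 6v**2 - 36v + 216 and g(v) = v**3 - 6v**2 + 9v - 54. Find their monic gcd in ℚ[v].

v - 6

Apply the Euclidean algorithm:
  v**3 - 6v**2 - 36v + 216 = (v**3 - 6v**2 + 9v - 54) + (-45v + 270)
  v**3 - 6v**2 + 9v - 54 = (-(1/45)v**2 - 1/5)(-45v + 270) + (0)
Last nonzero remainder: -45v + 270. Dividing through by -45 gives the monic gcd v - 6.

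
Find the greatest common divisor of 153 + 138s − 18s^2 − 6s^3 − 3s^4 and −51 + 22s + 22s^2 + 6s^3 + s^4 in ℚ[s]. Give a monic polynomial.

Repeated division with remainder:
  −3s^4 − 6s^3 − 18s^2 + 138s + 153 = (−3)(s^4 + 6s^3 + 22s^2 + 22s − 51) + (12s^3 + 48s^2 + 204s)
  s^4 + 6s^3 + 22s^2 + 22s − 51 = ((1/12)s + 1/6)(12s^3 + 48s^2 + 204s) + (−3s^2 − 12s − 51)
  12s^3 + 48s^2 + 204s = (−4s)(−3s^2 − 12s − 51) + (0)
Last nonzero remainder: −3s^2 − 12s − 51. Dividing through by −3 gives the monic gcd s^2 + 4s + 17.

17 + 4s + s^2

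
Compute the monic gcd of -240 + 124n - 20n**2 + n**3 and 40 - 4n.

-10 + n

Repeated division with remainder:
  n**3 - 20n**2 + 124n - 240 = (-(1/4)n**2 + (5/2)n - 6)(-4n + 40) + (0)
Last nonzero remainder: -4n + 40. Dividing through by -4 gives the monic gcd n - 10.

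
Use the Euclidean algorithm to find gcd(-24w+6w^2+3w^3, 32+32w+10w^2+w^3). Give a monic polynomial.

4+w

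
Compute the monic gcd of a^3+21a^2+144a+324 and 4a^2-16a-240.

Repeated division with remainder:
  a^3+21a^2+144a+324 = ((1/4)a+25/4)(4a^2-16a-240) + (304a+1824)
  4a^2-16a-240 = ((1/76)a-5/38)(304a+1824) + (0)
Last nonzero remainder: 304a+1824. Dividing through by 304 gives the monic gcd a+6.

a+6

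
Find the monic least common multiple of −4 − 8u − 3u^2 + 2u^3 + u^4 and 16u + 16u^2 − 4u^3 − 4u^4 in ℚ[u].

By polynomial division,
  u^4 + 2u^3 − 3u^2 − 8u − 4 = (−1/4)(−4u^4 − 4u^3 + 16u^2 + 16u) + (u^3 + u^2 − 4u − 4)
  −4u^4 − 4u^3 + 16u^2 + 16u = (−4u)(u^3 + u^2 − 4u − 4) + (0)
The last nonzero remainder u^3 + u^2 − 4u − 4 is already monic.
Then lcm(f, g) = f·g / gcd(f, g); expanding and making the result monic gives the answer.

−4u − 8u^2 − 3u^3 + 2u^4 + u^5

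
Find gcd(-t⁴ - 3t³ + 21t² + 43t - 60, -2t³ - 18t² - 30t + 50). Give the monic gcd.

Repeated division with remainder:
  -t⁴ - 3t³ + 21t² + 43t - 60 = ((1/2)t - 3)(-2t³ - 18t² - 30t + 50) + (-18t² - 72t + 90)
  -2t³ - 18t² - 30t + 50 = ((1/9)t + 5/9)(-18t² - 72t + 90) + (0)
Last nonzero remainder: -18t² - 72t + 90. Dividing through by -18 gives the monic gcd t² + 4t - 5.

t² + 4t - 5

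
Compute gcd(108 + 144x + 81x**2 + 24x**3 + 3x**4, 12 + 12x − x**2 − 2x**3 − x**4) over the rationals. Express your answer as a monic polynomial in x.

6 + 3x + x**2

Repeated division with remainder:
  3x**4 + 24x**3 + 81x**2 + 144x + 108 = (−3)(−x**4 − 2x**3 − x**2 + 12x + 12) + (18x**3 + 78x**2 + 180x + 144)
  −x**4 − 2x**3 − x**2 + 12x + 12 = (−(1/18)x + 7/54)(18x**3 + 78x**2 + 180x + 144) + (−(10/9)x**2 − (10/3)x − 20/3)
  18x**3 + 78x**2 + 180x + 144 = (−(81/5)x − 108/5)(−(10/9)x**2 − (10/3)x − 20/3) + (0)
Last nonzero remainder: −(10/9)x**2 − (10/3)x − 20/3. Dividing through by −10/9 gives the monic gcd x**2 + 3x + 6.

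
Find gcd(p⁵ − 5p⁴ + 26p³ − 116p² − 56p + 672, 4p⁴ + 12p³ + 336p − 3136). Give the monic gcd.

p³ − 4p² + 28p − 112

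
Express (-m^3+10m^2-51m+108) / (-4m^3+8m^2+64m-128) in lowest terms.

(m^2-6m+27)/(4m^2+8m-32)

Apply the Euclidean algorithm:
  -m^3+10m^2-51m+108 = (1/4)(-4m^3+8m^2+64m-128) + (8m^2-67m+140)
  -4m^3+8m^2+64m-128 = (-(1/2)m-51/16)(8m^2-67m+140) + (-(1273/16)m+1273/4)
  8m^2-67m+140 = (-(128/1273)m+560/1273)(-(1273/16)m+1273/4) + (0)
Last nonzero remainder: -(1273/16)m+1273/4. Dividing through by -1273/16 gives the monic gcd m-4.
Cancel m-4 from numerator and denominator to get the reduced form.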